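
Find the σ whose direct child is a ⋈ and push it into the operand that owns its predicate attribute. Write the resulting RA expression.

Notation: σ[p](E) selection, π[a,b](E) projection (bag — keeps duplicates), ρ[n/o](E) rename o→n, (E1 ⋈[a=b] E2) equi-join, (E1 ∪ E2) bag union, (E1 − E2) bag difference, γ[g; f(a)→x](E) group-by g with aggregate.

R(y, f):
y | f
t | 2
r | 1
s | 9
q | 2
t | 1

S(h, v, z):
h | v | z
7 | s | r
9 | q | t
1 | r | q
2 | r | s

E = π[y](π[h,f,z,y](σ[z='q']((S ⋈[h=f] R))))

σ filters on z, owned by the left side.
E' = π[y](π[h,f,z,y]((σ[z='q'](S) ⋈[h=f] R)))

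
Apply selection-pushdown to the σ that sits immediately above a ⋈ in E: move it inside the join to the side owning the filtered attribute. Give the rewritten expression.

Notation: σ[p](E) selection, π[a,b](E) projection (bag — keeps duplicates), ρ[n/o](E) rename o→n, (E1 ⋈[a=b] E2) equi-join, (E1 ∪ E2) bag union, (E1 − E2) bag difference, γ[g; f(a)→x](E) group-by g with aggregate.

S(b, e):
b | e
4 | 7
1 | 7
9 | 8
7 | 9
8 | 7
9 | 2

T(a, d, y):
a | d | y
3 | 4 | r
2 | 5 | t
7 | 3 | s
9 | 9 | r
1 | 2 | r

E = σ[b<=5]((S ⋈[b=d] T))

σ filters on b, owned by the left side.
E' = (σ[b<=5](S) ⋈[b=d] T)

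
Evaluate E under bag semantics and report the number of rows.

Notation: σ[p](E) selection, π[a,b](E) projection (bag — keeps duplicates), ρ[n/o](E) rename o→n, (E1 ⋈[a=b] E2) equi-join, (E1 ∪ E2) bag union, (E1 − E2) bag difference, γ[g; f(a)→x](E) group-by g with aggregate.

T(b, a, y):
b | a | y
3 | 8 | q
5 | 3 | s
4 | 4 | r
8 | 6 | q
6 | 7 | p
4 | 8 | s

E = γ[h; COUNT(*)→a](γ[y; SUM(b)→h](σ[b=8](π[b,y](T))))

Row counts bottom-up:
  T → 6
  π[b,y](T) → 6
  σ[b=8](π[b,y](T)) → 1
  γ[y; SUM(b)→h](σ[b=8](π[b,y](T))) → 1
  γ[h; COUNT(*)→a](γ[y; SUM(b)→h](σ[b=8](π[b,y](T)))) → 1

|E| = 1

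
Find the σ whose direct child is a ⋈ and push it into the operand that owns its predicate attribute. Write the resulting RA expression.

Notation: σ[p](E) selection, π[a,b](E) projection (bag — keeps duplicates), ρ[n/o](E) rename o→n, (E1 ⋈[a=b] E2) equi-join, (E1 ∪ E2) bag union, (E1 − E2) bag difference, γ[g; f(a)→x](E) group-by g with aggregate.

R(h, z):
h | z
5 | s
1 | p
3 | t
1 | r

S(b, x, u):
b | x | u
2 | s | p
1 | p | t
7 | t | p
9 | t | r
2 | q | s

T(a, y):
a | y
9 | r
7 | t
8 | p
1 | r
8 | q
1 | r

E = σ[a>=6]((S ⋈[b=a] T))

σ filters on a, owned by the right side.
E' = (S ⋈[b=a] σ[a>=6](T))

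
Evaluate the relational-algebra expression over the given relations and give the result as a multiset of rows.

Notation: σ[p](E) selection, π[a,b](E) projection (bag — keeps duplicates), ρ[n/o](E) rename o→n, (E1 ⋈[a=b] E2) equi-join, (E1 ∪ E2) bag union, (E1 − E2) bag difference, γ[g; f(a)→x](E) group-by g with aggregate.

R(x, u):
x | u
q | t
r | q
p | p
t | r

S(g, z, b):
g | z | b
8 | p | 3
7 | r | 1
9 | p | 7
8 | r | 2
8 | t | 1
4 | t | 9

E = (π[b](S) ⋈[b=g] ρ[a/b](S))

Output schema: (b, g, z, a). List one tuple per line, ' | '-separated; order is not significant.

Per-node cardinality:
  S → 6
  π[b](S) → 6
  S → 6
  ρ[a/b](S) → 6
  (π[b](S) ⋈[b=g] ρ[a/b](S)) → 2

== RESULT ==
b | g | z | a
7 | 7 | r | 1
9 | 9 | p | 7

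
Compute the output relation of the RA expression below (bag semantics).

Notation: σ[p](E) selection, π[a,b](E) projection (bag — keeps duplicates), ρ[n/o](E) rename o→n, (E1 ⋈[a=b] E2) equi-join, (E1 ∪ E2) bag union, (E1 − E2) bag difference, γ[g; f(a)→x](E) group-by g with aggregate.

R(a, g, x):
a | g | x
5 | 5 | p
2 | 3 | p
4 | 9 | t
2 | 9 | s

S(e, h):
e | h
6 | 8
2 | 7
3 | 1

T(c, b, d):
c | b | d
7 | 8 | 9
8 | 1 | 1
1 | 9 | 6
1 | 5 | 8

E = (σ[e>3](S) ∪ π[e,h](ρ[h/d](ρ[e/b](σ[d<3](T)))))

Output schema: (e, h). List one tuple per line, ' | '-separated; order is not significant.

Per-node cardinality:
  S → 3
  σ[e>3](S) → 1
  T → 4
  σ[d<3](T) → 1
  ρ[e/b](σ[d<3](T)) → 1
  ρ[h/d](ρ[e/b](σ[d<3](T))) → 1
  π[e,h](ρ[h/d](ρ[e/b](σ[d<3](T)))) → 1
  (σ[e>3](S) ∪ π[e,h](ρ[h/d](ρ[e/b](σ[d<3](T))))) → 2

== RESULT ==
e | h
1 | 1
6 | 8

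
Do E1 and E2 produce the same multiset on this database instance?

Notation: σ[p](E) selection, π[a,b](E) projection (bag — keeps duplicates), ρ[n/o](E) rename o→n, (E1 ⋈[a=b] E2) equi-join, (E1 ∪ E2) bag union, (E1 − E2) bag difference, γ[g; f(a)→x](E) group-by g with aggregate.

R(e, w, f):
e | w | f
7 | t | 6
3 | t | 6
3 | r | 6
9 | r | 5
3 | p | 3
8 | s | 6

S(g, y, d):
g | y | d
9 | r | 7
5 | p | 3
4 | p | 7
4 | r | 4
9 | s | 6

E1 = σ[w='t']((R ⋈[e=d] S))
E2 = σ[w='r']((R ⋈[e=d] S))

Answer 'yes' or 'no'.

E1 row counts bottom-up:
  R → 6
  S → 5
  (R ⋈[e=d] S) → 5
  σ[w='t']((R ⋈[e=d] S)) → 3
E2 row counts bottom-up:
  R → 6
  S → 5
  (R ⋈[e=d] S) → 5
  σ[w='r']((R ⋈[e=d] S)) → 1

E1 result:
e | w | f | g | y | d
3 | t | 6 | 5 | p | 3
7 | t | 6 | 4 | p | 7
7 | t | 6 | 9 | r | 7
E2 result:
e | w | f | g | y | d
3 | r | 6 | 5 | p | 3
Witness: (7, 't', 6, 4, 'p', 7) appears 1× in E1 but 0× in E2.

no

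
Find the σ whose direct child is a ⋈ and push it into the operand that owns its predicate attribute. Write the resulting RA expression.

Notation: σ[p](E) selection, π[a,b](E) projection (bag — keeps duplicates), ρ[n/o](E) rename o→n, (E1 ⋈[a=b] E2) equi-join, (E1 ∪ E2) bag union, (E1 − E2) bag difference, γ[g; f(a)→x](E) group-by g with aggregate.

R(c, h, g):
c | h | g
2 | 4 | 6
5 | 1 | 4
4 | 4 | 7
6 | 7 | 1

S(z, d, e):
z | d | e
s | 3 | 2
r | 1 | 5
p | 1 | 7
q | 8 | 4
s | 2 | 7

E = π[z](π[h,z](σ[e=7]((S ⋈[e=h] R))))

σ filters on e, owned by the left side.
E' = π[z](π[h,z]((σ[e=7](S) ⋈[e=h] R)))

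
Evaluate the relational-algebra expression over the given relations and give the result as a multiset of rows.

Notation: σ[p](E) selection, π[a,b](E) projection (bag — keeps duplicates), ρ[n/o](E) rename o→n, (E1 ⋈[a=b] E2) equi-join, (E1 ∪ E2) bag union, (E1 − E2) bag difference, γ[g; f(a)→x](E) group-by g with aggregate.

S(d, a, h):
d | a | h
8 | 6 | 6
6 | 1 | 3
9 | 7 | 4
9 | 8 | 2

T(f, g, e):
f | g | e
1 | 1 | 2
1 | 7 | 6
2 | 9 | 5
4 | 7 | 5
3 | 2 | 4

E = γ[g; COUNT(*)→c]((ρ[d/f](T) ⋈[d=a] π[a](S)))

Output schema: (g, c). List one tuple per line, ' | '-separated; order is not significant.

Subexpression sizes:
  T → 5
  ρ[d/f](T) → 5
  S → 4
  π[a](S) → 4
  (ρ[d/f](T) ⋈[d=a] π[a](S)) → 2
  γ[g; COUNT(*)→c]((ρ[d/f](T) ⋈[d=a] π[a](S))) → 2

== RESULT ==
g | c
1 | 1
7 | 1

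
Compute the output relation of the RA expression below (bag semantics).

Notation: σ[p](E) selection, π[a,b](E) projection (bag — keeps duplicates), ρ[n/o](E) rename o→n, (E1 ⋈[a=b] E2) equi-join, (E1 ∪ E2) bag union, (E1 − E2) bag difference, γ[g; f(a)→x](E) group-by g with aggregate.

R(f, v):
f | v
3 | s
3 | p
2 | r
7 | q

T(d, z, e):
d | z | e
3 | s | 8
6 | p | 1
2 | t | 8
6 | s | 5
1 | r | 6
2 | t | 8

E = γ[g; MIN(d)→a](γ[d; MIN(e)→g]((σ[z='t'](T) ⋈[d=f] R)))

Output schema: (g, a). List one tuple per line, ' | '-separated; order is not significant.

Row counts bottom-up:
  T → 6
  σ[z='t'](T) → 2
  R → 4
  (σ[z='t'](T) ⋈[d=f] R) → 2
  γ[d; MIN(e)→g]((σ[z='t'](T) ⋈[d=f] R)) → 1
  γ[g; MIN(d)→a](γ[d; MIN(e)→g]((σ[z='t'](T) ⋈[d=f] R))) → 1

== RESULT ==
g | a
8 | 2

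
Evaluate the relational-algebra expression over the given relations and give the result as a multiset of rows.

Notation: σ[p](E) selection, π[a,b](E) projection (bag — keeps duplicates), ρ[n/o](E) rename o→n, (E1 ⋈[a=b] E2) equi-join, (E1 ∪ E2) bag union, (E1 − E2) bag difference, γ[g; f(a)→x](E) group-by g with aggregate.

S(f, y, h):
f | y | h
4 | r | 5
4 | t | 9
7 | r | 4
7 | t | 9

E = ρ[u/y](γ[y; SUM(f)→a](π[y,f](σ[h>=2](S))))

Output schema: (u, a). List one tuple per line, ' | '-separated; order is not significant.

Subexpression sizes:
  S → 4
  σ[h>=2](S) → 4
  π[y,f](σ[h>=2](S)) → 4
  γ[y; SUM(f)→a](π[y,f](σ[h>=2](S))) → 2
  ρ[u/y](γ[y; SUM(f)→a](π[y,f](σ[h>=2](S)))) → 2

== RESULT ==
u | a
r | 11
t | 11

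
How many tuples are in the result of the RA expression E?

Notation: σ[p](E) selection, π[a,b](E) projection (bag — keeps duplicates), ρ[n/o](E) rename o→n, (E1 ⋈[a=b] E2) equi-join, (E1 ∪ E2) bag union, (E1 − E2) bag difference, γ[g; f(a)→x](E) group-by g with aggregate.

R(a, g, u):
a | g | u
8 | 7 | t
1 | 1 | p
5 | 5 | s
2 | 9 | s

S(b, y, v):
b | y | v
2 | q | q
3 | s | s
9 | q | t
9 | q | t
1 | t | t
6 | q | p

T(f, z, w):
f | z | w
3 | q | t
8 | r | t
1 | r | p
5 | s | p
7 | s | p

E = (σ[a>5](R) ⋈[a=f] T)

Per-node cardinality:
  R → 4
  σ[a>5](R) → 1
  T → 5
  (σ[a>5](R) ⋈[a=f] T) → 1

|E| = 1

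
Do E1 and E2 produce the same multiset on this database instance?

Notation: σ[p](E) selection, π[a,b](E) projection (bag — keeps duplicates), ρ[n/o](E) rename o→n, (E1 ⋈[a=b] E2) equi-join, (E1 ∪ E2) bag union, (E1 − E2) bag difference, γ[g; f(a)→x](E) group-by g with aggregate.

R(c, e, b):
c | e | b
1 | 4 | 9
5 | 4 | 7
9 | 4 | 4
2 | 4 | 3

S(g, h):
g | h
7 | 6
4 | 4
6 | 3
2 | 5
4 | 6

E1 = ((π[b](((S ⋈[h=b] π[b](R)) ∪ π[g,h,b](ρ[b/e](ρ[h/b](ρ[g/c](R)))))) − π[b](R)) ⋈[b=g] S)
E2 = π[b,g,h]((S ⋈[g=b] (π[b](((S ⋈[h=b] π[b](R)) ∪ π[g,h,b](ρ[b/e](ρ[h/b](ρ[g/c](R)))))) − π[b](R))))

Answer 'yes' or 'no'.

E1 per-node cardinality:
  S → 5
  R → 4
  π[b](R) → 4
  (S ⋈[h=b] π[b](R)) → 2
  R → 4
  ρ[g/c](R) → 4
  ρ[h/b](ρ[g/c](R)) → 4
  ρ[b/e](ρ[h/b](ρ[g/c](R))) → 4
  π[g,h,b](ρ[b/e](ρ[h/b](ρ[g/c](R)))) → 4
  ((S ⋈[h=b] π[b](R)) ∪ π[g,h,b](ρ[b/e](ρ[h/b](ρ[g/c](R))))) → 6
  π[b](((S ⋈[h=b] π[b](R)) ∪ π[g,h,b](ρ[b/e](ρ[h/b](ρ[g/c](R)))))) → 6
  R → 4
  π[b](R) → 4
  (π[b](((S ⋈[h=b] π[b](R)) ∪ π[g,h,b](ρ[b/e](ρ[h/b](ρ[g/c](R)))))) − π[b](R)) → 4
  S → 5
  ((π[b](((S ⋈[h=b] π[b](R)) ∪ π[g,h,b](ρ[b/e](ρ[h/b](ρ[g/c](R)))))) − π[b](R)) ⋈[b=g] S) → 8
E2 per-node cardinality:
  S → 5
  S → 5
  R → 4
  π[b](R) → 4
  (S ⋈[h=b] π[b](R)) → 2
  R → 4
  ρ[g/c](R) → 4
  ρ[h/b](ρ[g/c](R)) → 4
  ρ[b/e](ρ[h/b](ρ[g/c](R))) → 4
  π[g,h,b](ρ[b/e](ρ[h/b](ρ[g/c](R)))) → 4
  ((S ⋈[h=b] π[b](R)) ∪ π[g,h,b](ρ[b/e](ρ[h/b](ρ[g/c](R))))) → 6
  π[b](((S ⋈[h=b] π[b](R)) ∪ π[g,h,b](ρ[b/e](ρ[h/b](ρ[g/c](R)))))) → 6
  R → 4
  π[b](R) → 4
  (π[b](((S ⋈[h=b] π[b](R)) ∪ π[g,h,b](ρ[b/e](ρ[h/b](ρ[g/c](R)))))) − π[b](R)) → 4
  (S ⋈[g=b] (π[b](((S ⋈[h=b] π[b](R)) ∪ π[g,h,b](ρ[b/e](ρ[h/b](ρ[g/c](R)))))) − π[b](R))) → 8
  π[b,g,h]((S ⋈[g=b] (π[b](((S ⋈[h=b] π[b](R)) ∪ π[g,h,b](ρ[b/e](ρ[h/b](ρ[g/c](R)))))) − π[b](R)))) → 8

E1 and E2 produce the same multiset:
b | g | h
4 | 4 | 4
4 | 4 | 4
4 | 4 | 4
4 | 4 | 4
4 | 4 | 6
4 | 4 | 6
4 | 4 | 6
4 | 4 | 6

yes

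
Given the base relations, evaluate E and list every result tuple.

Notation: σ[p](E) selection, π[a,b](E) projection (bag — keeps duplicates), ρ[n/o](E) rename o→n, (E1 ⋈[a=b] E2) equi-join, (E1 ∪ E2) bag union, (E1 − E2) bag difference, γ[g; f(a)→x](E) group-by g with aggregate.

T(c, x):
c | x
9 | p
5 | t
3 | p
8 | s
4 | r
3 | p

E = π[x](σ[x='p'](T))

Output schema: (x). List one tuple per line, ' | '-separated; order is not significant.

Per-node cardinality:
  T → 6
  σ[x='p'](T) → 3
  π[x](σ[x='p'](T)) → 3

== RESULT ==
x
p
p
p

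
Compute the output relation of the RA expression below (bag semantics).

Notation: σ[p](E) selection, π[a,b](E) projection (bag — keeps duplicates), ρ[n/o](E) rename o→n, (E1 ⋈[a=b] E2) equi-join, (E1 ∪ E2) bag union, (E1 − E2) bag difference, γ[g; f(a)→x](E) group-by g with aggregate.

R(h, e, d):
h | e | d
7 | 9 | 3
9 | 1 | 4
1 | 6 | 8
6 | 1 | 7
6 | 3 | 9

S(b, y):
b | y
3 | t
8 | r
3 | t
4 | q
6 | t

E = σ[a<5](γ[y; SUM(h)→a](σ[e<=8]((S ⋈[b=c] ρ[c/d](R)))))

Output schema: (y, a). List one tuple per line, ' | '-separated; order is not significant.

Subexpression sizes:
  S → 5
  R → 5
  ρ[c/d](R) → 5
  (S ⋈[b=c] ρ[c/d](R)) → 4
  σ[e<=8]((S ⋈[b=c] ρ[c/d](R))) → 2
  γ[y; SUM(h)→a](σ[e<=8]((S ⋈[b=c] ρ[c/d](R)))) → 2
  σ[a<5](γ[y; SUM(h)→a](σ[e<=8]((S ⋈[b=c] ρ[c/d](R))))) → 1

== RESULT ==
y | a
r | 1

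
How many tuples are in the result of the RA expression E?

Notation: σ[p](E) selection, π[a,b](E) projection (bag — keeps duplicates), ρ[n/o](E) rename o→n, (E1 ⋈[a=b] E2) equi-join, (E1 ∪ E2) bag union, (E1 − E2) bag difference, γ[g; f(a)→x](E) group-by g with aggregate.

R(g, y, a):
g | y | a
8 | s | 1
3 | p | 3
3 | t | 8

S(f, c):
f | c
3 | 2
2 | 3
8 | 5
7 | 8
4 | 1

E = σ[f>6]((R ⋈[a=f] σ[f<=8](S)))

Row counts bottom-up:
  R → 3
  S → 5
  σ[f<=8](S) → 5
  (R ⋈[a=f] σ[f<=8](S)) → 2
  σ[f>6]((R ⋈[a=f] σ[f<=8](S))) → 1

|E| = 1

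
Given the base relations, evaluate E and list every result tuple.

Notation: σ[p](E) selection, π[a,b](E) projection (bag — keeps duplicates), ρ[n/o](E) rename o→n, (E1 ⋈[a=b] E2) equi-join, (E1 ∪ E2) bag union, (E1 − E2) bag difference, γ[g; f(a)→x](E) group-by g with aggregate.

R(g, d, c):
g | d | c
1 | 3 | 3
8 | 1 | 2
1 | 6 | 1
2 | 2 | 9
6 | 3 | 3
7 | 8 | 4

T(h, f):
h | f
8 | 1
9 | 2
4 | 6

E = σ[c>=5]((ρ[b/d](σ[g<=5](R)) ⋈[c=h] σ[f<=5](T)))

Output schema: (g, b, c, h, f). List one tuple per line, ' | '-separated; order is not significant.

Subexpression sizes:
  R → 6
  σ[g<=5](R) → 3
  ρ[b/d](σ[g<=5](R)) → 3
  T → 3
  σ[f<=5](T) → 2
  (ρ[b/d](σ[g<=5](R)) ⋈[c=h] σ[f<=5](T)) → 1
  σ[c>=5]((ρ[b/d](σ[g<=5](R)) ⋈[c=h] σ[f<=5](T))) → 1

== RESULT ==
g | b | c | h | f
2 | 2 | 9 | 9 | 2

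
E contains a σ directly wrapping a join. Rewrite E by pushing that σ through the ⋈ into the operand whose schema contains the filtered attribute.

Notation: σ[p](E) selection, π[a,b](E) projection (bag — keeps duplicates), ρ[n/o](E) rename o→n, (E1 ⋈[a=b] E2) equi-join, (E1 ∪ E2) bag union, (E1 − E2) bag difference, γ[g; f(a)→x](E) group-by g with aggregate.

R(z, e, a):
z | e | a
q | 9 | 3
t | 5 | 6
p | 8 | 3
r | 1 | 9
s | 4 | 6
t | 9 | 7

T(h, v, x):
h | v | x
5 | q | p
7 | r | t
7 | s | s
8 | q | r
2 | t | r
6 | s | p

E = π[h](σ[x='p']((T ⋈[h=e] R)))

σ filters on x, owned by the left side.
E' = π[h]((σ[x='p'](T) ⋈[h=e] R))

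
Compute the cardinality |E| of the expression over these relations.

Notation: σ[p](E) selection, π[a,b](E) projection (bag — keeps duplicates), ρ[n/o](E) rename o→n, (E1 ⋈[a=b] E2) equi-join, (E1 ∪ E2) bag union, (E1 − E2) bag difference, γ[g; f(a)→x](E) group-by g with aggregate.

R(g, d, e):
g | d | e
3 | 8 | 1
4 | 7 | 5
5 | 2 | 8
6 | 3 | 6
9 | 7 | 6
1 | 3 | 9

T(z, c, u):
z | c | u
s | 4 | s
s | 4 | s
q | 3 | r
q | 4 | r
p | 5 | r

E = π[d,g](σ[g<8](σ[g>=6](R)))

Per-node cardinality:
  R → 6
  σ[g>=6](R) → 2
  σ[g<8](σ[g>=6](R)) → 1
  π[d,g](σ[g<8](σ[g>=6](R))) → 1

|E| = 1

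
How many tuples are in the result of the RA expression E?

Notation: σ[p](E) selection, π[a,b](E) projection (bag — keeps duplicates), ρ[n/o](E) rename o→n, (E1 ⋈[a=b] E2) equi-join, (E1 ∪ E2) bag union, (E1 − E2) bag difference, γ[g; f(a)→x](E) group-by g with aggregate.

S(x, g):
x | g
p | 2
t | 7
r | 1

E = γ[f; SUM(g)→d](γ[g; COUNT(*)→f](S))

Subexpression sizes:
  S → 3
  γ[g; COUNT(*)→f](S) → 3
  γ[f; SUM(g)→d](γ[g; COUNT(*)→f](S)) → 1

|E| = 1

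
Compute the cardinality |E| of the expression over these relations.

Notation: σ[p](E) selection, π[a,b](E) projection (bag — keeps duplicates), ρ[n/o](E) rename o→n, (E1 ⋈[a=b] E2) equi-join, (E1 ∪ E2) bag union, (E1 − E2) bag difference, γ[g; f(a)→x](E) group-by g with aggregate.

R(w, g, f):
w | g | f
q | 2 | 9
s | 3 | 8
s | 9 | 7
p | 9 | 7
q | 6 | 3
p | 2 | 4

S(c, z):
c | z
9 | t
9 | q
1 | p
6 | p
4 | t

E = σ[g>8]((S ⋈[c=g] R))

Stepwise |·|:
  S → 5
  R → 6
  (S ⋈[c=g] R) → 5
  σ[g>8]((S ⋈[c=g] R)) → 4

|E| = 4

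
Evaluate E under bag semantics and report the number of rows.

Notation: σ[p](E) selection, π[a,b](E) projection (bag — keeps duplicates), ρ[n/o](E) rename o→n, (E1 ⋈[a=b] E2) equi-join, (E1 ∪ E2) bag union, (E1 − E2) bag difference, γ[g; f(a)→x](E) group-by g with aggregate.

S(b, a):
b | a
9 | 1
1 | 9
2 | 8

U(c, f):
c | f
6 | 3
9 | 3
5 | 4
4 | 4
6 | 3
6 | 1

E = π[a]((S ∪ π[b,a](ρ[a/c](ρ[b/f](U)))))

Subexpression sizes:
  S → 3
  U → 6
  ρ[b/f](U) → 6
  ρ[a/c](ρ[b/f](U)) → 6
  π[b,a](ρ[a/c](ρ[b/f](U))) → 6
  (S ∪ π[b,a](ρ[a/c](ρ[b/f](U)))) → 9
  π[a]((S ∪ π[b,a](ρ[a/c](ρ[b/f](U))))) → 9

|E| = 9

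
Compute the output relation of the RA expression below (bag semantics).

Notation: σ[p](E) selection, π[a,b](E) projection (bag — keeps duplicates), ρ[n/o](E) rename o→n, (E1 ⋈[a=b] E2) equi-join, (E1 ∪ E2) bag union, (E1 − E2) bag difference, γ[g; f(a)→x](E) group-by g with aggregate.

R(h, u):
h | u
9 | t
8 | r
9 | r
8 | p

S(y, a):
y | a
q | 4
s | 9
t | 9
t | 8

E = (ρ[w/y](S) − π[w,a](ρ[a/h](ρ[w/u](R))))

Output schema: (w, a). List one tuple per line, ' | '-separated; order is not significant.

Per-node cardinality:
  S → 4
  ρ[w/y](S) → 4
  R → 4
  ρ[w/u](R) → 4
  ρ[a/h](ρ[w/u](R)) → 4
  π[w,a](ρ[a/h](ρ[w/u](R))) → 4
  (ρ[w/y](S) − π[w,a](ρ[a/h](ρ[w/u](R)))) → 3

== RESULT ==
w | a
q | 4
s | 9
t | 8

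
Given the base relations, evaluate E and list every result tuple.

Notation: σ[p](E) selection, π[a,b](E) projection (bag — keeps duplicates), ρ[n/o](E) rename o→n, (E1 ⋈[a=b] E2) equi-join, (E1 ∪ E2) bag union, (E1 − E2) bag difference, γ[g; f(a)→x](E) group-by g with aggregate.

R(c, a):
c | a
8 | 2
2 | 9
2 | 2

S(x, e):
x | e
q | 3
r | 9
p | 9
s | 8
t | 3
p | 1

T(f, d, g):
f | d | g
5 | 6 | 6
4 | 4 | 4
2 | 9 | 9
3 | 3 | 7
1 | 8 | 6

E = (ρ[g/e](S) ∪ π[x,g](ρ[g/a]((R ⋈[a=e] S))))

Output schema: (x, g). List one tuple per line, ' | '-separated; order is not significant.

Row counts bottom-up:
  S → 6
  ρ[g/e](S) → 6
  R → 3
  S → 6
  (R ⋈[a=e] S) → 2
  ρ[g/a]((R ⋈[a=e] S)) → 2
  π[x,g](ρ[g/a]((R ⋈[a=e] S))) → 2
  (ρ[g/e](S) ∪ π[x,g](ρ[g/a]((R ⋈[a=e] S)))) → 8

== RESULT ==
x | g
p | 1
p | 9
p | 9
q | 3
r | 9
r | 9
s | 8
t | 3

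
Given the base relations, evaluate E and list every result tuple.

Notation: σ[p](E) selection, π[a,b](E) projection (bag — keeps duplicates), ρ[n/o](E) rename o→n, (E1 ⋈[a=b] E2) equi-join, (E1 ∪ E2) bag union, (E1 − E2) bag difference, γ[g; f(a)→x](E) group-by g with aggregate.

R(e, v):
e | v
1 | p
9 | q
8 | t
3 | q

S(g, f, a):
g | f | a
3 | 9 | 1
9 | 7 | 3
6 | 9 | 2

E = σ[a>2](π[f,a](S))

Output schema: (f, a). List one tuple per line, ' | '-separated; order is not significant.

Per-node cardinality:
  S → 3
  π[f,a](S) → 3
  σ[a>2](π[f,a](S)) → 1

== RESULT ==
f | a
7 | 3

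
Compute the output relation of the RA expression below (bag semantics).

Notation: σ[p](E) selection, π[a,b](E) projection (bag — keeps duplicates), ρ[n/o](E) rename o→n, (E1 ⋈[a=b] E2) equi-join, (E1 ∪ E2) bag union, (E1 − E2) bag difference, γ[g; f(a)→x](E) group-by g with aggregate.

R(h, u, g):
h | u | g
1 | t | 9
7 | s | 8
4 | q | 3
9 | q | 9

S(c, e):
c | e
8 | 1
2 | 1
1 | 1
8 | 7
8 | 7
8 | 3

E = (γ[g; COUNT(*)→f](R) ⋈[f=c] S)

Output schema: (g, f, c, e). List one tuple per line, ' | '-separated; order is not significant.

Stepwise |·|:
  R → 4
  γ[g; COUNT(*)→f](R) → 3
  S → 6
  (γ[g; COUNT(*)→f](R) ⋈[f=c] S) → 3

== RESULT ==
g | f | c | e
3 | 1 | 1 | 1
8 | 1 | 1 | 1
9 | 2 | 2 | 1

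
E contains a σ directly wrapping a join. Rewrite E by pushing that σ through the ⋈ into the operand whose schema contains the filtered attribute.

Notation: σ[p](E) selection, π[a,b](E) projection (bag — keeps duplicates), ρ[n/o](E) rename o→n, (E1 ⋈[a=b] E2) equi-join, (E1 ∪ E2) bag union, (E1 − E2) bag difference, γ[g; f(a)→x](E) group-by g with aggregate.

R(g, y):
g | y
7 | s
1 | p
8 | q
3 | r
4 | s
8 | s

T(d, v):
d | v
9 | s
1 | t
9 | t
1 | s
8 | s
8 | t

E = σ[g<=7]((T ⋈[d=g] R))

σ filters on g, owned by the right side.
E' = (T ⋈[d=g] σ[g<=7](R))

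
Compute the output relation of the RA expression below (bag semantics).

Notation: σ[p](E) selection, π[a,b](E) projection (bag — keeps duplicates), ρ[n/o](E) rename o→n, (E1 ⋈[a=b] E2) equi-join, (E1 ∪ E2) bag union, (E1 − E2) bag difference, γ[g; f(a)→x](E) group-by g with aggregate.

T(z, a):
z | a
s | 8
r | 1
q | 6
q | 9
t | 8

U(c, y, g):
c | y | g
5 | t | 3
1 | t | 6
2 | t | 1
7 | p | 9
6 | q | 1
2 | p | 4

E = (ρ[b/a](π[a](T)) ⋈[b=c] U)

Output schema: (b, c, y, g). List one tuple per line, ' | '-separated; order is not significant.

Per-node cardinality:
  T → 5
  π[a](T) → 5
  ρ[b/a](π[a](T)) → 5
  U → 6
  (ρ[b/a](π[a](T)) ⋈[b=c] U) → 2

== RESULT ==
b | c | y | g
1 | 1 | t | 6
6 | 6 | q | 1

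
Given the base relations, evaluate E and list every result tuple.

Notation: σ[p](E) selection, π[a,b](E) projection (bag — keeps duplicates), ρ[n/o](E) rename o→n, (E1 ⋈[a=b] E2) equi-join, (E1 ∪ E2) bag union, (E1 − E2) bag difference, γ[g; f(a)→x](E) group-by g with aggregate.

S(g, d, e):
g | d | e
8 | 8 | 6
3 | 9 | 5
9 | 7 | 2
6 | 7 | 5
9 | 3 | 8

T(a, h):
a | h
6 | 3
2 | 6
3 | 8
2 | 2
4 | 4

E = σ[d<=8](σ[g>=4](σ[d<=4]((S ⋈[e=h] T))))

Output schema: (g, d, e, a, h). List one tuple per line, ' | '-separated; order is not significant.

Per-node cardinality:
  S → 5
  T → 5
  (S ⋈[e=h] T) → 3
  σ[d<=4]((S ⋈[e=h] T)) → 1
  σ[g>=4](σ[d<=4]((S ⋈[e=h] T))) → 1
  σ[d<=8](σ[g>=4](σ[d<=4]((S ⋈[e=h] T)))) → 1

== RESULT ==
g | d | e | a | h
9 | 3 | 8 | 3 | 8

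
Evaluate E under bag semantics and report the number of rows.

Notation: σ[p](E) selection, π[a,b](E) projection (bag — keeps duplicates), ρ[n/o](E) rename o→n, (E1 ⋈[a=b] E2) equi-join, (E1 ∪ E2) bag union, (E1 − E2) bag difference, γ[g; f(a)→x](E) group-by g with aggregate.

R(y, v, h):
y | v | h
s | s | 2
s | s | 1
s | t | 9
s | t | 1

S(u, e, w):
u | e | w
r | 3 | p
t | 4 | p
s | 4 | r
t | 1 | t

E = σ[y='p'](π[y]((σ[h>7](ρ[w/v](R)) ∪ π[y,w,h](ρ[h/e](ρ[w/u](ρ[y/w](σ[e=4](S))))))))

Per-node cardinality:
  R → 4
  ρ[w/v](R) → 4
  σ[h>7](ρ[w/v](R)) → 1
  S → 4
  σ[e=4](S) → 2
  ρ[y/w](σ[e=4](S)) → 2
  ρ[w/u](ρ[y/w](σ[e=4](S))) → 2
  ρ[h/e](ρ[w/u](ρ[y/w](σ[e=4](S)))) → 2
  π[y,w,h](ρ[h/e](ρ[w/u](ρ[y/w](σ[e=4](S))))) → 2
  (σ[h>7](ρ[w/v](R)) ∪ π[y,w,h](ρ[h/e](ρ[w/u](ρ[y/w](σ[e=4](S)))))) → 3
  π[y]((σ[h>7](ρ[w/v](R)) ∪ π[y,w,h](ρ[h/e](ρ[w/u](ρ[y/w](σ[e=4](S))))))) → 3
  σ[y='p'](π[y]((σ[h>7](ρ[w/v](R)) ∪ π[y,w,h](ρ[h/e](ρ[w/u](ρ[y/w](σ[e=4](S)))))))) → 1

|E| = 1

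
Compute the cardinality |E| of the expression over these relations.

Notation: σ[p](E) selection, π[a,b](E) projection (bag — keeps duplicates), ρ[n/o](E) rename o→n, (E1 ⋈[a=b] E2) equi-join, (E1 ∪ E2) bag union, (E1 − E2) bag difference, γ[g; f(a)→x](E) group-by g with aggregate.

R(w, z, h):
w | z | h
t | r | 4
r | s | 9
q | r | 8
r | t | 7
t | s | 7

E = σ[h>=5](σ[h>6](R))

Per-node cardinality:
  R → 5
  σ[h>6](R) → 4
  σ[h>=5](σ[h>6](R)) → 4

|E| = 4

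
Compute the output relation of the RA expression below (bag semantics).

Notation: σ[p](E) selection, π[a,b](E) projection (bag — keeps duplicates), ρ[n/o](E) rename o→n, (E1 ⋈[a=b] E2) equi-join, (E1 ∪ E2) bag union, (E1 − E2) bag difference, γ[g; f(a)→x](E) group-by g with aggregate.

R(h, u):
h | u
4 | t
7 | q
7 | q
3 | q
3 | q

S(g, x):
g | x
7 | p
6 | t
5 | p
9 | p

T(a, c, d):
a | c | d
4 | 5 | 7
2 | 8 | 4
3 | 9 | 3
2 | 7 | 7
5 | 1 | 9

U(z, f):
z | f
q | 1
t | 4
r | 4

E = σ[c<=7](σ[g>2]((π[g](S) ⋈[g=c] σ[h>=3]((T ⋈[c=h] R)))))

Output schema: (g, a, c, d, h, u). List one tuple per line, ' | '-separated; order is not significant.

Stepwise |·|:
  S → 4
  π[g](S) → 4
  T → 5
  R → 5
  (T ⋈[c=h] R) → 2
  σ[h>=3]((T ⋈[c=h] R)) → 2
  (π[g](S) ⋈[g=c] σ[h>=3]((T ⋈[c=h] R))) → 2
  σ[g>2]((π[g](S) ⋈[g=c] σ[h>=3]((T ⋈[c=h] R)))) → 2
  σ[c<=7](σ[g>2]((π[g](S) ⋈[g=c] σ[h>=3]((T ⋈[c=h] R))))) → 2

== RESULT ==
g | a | c | d | h | u
7 | 2 | 7 | 7 | 7 | q
7 | 2 | 7 | 7 | 7 | q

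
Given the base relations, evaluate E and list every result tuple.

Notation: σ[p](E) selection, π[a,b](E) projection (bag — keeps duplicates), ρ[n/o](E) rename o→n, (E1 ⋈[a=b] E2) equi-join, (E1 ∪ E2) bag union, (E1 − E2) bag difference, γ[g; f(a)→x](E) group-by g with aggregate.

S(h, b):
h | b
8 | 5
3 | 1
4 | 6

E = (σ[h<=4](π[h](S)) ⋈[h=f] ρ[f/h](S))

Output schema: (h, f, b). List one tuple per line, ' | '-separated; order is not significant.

Per-node cardinality:
  S → 3
  π[h](S) → 3
  σ[h<=4](π[h](S)) → 2
  S → 3
  ρ[f/h](S) → 3
  (σ[h<=4](π[h](S)) ⋈[h=f] ρ[f/h](S)) → 2

== RESULT ==
h | f | b
3 | 3 | 1
4 | 4 | 6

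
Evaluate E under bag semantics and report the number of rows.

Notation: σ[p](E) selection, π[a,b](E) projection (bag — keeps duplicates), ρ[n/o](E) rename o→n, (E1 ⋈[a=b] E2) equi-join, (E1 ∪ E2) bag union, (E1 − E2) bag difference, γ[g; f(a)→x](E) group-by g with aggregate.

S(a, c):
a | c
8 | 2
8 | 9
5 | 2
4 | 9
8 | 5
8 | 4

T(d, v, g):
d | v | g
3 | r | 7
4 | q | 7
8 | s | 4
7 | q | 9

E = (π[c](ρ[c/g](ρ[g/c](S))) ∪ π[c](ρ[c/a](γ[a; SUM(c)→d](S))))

Stepwise |·|:
  S → 6
  ρ[g/c](S) → 6
  ρ[c/g](ρ[g/c](S)) → 6
  π[c](ρ[c/g](ρ[g/c](S))) → 6
  S → 6
  γ[a; SUM(c)→d](S) → 3
  ρ[c/a](γ[a; SUM(c)→d](S)) → 3
  π[c](ρ[c/a](γ[a; SUM(c)→d](S))) → 3
  (π[c](ρ[c/g](ρ[g/c](S))) ∪ π[c](ρ[c/a](γ[a; SUM(c)→d](S)))) → 9

|E| = 9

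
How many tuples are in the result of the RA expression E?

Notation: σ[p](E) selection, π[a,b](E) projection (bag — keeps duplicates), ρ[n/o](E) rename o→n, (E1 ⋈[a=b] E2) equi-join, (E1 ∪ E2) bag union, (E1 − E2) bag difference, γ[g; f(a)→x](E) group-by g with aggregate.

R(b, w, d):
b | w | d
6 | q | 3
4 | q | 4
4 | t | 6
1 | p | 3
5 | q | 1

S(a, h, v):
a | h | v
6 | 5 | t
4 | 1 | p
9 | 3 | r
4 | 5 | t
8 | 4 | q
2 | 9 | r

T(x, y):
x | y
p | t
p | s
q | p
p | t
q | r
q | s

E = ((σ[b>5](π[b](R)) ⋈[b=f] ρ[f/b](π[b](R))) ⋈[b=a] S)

Subexpression sizes:
  R → 5
  π[b](R) → 5
  σ[b>5](π[b](R)) → 1
  R → 5
  π[b](R) → 5
  ρ[f/b](π[b](R)) → 5
  (σ[b>5](π[b](R)) ⋈[b=f] ρ[f/b](π[b](R))) → 1
  S → 6
  ((σ[b>5](π[b](R)) ⋈[b=f] ρ[f/b](π[b](R))) ⋈[b=a] S) → 1

|E| = 1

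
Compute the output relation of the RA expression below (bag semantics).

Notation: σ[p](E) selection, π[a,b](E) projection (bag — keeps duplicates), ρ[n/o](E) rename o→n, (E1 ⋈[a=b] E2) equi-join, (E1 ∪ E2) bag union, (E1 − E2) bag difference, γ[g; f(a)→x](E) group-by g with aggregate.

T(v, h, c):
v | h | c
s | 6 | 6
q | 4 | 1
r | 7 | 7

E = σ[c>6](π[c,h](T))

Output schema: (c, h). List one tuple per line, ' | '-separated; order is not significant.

Row counts bottom-up:
  T → 3
  π[c,h](T) → 3
  σ[c>6](π[c,h](T)) → 1

== RESULT ==
c | h
7 | 7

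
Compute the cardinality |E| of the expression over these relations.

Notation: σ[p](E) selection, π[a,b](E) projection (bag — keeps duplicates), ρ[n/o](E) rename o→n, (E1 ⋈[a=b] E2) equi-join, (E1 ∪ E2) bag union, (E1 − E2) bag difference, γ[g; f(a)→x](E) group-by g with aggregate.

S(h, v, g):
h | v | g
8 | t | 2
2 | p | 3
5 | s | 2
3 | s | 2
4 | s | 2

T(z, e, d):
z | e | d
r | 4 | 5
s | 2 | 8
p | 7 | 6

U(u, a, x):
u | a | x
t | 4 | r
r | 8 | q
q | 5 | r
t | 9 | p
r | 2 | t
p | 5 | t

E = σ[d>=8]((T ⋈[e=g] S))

Stepwise |·|:
  T → 3
  S → 5
  (T ⋈[e=g] S) → 4
  σ[d>=8]((T ⋈[e=g] S)) → 4

|E| = 4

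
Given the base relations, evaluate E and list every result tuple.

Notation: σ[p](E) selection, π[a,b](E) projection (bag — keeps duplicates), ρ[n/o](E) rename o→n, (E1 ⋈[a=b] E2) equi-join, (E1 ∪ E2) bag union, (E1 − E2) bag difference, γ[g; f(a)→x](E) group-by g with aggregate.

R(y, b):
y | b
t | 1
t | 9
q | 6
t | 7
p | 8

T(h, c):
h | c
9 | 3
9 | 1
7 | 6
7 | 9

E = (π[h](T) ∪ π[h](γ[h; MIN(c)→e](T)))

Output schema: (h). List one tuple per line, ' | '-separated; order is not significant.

Per-node cardinality:
  T → 4
  π[h](T) → 4
  T → 4
  γ[h; MIN(c)→e](T) → 2
  π[h](γ[h; MIN(c)→e](T)) → 2
  (π[h](T) ∪ π[h](γ[h; MIN(c)→e](T))) → 6

== RESULT ==
h
7
7
7
9
9
9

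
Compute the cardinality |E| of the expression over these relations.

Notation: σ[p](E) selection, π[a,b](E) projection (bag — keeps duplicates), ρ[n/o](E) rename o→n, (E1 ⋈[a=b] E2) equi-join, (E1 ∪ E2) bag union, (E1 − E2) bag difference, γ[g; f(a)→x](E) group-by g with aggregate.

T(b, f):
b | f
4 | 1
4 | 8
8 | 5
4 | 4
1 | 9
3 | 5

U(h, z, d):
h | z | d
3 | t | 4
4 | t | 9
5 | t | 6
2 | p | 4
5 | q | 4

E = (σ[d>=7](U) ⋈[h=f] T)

Row counts bottom-up:
  U → 5
  σ[d>=7](U) → 1
  T → 6
  (σ[d>=7](U) ⋈[h=f] T) → 1

|E| = 1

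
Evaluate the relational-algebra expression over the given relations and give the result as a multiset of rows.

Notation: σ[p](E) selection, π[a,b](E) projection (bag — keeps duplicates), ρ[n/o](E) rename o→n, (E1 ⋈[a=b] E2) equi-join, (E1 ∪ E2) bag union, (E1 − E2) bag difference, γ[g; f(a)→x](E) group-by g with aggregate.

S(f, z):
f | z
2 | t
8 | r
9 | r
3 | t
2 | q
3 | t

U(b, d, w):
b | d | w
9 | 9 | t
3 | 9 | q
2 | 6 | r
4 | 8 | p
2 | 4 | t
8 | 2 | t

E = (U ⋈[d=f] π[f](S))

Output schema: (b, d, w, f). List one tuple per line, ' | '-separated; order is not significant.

Stepwise |·|:
  U → 6
  S → 6
  π[f](S) → 6
  (U ⋈[d=f] π[f](S)) → 5

== RESULT ==
b | d | w | f
3 | 9 | q | 9
4 | 8 | p | 8
8 | 2 | t | 2
8 | 2 | t | 2
9 | 9 | t | 9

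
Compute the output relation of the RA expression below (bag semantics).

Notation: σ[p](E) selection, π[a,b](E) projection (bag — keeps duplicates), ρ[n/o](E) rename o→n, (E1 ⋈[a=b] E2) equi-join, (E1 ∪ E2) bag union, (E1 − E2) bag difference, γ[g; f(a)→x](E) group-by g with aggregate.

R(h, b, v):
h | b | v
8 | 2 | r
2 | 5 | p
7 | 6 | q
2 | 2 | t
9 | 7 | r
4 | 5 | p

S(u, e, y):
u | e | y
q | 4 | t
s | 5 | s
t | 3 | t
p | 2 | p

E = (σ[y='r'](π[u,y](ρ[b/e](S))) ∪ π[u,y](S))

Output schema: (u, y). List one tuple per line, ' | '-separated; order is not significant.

Per-node cardinality:
  S → 4
  ρ[b/e](S) → 4
  π[u,y](ρ[b/e](S)) → 4
  σ[y='r'](π[u,y](ρ[b/e](S))) → 0
  S → 4
  π[u,y](S) → 4
  (σ[y='r'](π[u,y](ρ[b/e](S))) ∪ π[u,y](S)) → 4

== RESULT ==
u | y
p | p
q | t
s | s
t | t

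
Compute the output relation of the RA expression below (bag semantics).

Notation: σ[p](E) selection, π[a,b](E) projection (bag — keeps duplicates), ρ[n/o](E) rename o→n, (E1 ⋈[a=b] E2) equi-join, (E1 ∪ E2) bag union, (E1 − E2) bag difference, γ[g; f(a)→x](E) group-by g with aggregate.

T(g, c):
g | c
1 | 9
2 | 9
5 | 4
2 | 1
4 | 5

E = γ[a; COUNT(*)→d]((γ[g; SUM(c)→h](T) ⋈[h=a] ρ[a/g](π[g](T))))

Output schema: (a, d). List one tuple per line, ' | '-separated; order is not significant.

Subexpression sizes:
  T → 5
  γ[g; SUM(c)→h](T) → 4
  T → 5
  π[g](T) → 5
  ρ[a/g](π[g](T)) → 5
  (γ[g; SUM(c)→h](T) ⋈[h=a] ρ[a/g](π[g](T))) → 2
  γ[a; COUNT(*)→d]((γ[g; SUM(c)→h](T) ⋈[h=a] ρ[a/g](π[g](T)))) → 2

== RESULT ==
a | d
4 | 1
5 | 1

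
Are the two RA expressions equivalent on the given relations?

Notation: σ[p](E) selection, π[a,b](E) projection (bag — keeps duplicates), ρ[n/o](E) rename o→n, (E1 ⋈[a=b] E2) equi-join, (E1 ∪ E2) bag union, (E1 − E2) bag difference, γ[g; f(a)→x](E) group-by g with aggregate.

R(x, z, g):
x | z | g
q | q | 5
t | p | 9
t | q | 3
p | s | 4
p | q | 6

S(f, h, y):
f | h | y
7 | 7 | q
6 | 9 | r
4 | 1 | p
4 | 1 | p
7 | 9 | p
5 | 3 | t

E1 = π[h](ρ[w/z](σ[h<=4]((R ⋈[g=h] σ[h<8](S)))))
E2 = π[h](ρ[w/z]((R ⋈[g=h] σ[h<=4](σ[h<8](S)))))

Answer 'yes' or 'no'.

E1 row counts bottom-up:
  R → 5
  S → 6
  σ[h<8](S) → 4
  (R ⋈[g=h] σ[h<8](S)) → 1
  σ[h<=4]((R ⋈[g=h] σ[h<8](S))) → 1
  ρ[w/z](σ[h<=4]((R ⋈[g=h] σ[h<8](S)))) → 1
  π[h](ρ[w/z](σ[h<=4]((R ⋈[g=h] σ[h<8](S))))) → 1
E2 row counts bottom-up:
  R → 5
  S → 6
  σ[h<8](S) → 4
  σ[h<=4](σ[h<8](S)) → 3
  (R ⋈[g=h] σ[h<=4](σ[h<8](S))) → 1
  ρ[w/z]((R ⋈[g=h] σ[h<=4](σ[h<8](S)))) → 1
  π[h](ρ[w/z]((R ⋈[g=h] σ[h<=4](σ[h<8](S))))) → 1

E1 and E2 produce the same multiset:
h
3

yes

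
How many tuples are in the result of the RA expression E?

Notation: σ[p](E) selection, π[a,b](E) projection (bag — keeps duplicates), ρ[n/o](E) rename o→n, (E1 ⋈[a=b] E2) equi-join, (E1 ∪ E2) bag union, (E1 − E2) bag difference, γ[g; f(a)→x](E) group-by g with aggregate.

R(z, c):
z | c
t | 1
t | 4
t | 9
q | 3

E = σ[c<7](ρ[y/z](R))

Stepwise |·|:
  R → 4
  ρ[y/z](R) → 4
  σ[c<7](ρ[y/z](R)) → 3

|E| = 3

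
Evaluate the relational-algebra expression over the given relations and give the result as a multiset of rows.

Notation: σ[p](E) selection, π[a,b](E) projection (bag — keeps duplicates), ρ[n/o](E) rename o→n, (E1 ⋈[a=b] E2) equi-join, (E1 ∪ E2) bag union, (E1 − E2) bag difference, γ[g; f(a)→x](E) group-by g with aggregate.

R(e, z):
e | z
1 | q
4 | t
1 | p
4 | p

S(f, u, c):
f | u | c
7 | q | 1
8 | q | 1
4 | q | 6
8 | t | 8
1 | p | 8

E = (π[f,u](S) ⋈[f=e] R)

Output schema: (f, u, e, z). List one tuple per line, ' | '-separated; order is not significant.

Stepwise |·|:
  S → 5
  π[f,u](S) → 5
  R → 4
  (π[f,u](S) ⋈[f=e] R) → 4

== RESULT ==
f | u | e | z
1 | p | 1 | p
1 | p | 1 | q
4 | q | 4 | p
4 | q | 4 | t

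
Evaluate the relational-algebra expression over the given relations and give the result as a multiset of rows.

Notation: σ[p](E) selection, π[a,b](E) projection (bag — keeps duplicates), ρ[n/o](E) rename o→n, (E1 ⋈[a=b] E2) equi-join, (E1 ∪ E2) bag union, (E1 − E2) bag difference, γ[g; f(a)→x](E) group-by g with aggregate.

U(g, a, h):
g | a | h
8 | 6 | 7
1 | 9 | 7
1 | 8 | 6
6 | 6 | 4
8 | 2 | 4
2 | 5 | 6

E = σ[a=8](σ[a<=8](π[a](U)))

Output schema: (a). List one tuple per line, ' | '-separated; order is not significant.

Subexpression sizes:
  U → 6
  π[a](U) → 6
  σ[a<=8](π[a](U)) → 5
  σ[a=8](σ[a<=8](π[a](U))) → 1

== RESULT ==
a
8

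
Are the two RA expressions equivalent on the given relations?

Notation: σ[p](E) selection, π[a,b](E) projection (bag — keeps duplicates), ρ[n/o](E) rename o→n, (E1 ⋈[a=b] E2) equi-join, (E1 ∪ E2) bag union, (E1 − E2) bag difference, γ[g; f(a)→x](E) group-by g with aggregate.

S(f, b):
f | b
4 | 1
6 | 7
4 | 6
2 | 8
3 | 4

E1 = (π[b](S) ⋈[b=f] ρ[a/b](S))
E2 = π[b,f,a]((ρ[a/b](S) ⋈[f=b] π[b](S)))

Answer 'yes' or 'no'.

E1 stepwise |·|:
  S → 5
  π[b](S) → 5
  S → 5
  ρ[a/b](S) → 5
  (π[b](S) ⋈[b=f] ρ[a/b](S)) → 3
E2 stepwise |·|:
  S → 5
  ρ[a/b](S) → 5
  S → 5
  π[b](S) → 5
  (ρ[a/b](S) ⋈[f=b] π[b](S)) → 3
  π[b,f,a]((ρ[a/b](S) ⋈[f=b] π[b](S))) → 3

E1 and E2 produce the same multiset:
b | f | a
4 | 4 | 1
4 | 4 | 6
6 | 6 | 7

yes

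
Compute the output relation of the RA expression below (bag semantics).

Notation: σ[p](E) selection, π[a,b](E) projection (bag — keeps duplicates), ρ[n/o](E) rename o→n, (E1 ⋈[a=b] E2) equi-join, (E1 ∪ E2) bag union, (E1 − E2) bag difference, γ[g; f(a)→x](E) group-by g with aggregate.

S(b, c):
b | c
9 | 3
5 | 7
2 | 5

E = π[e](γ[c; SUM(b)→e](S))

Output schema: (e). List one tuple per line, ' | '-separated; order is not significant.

Row counts bottom-up:
  S → 3
  γ[c; SUM(b)→e](S) → 3
  π[e](γ[c; SUM(b)→e](S)) → 3

== RESULT ==
e
2
5
9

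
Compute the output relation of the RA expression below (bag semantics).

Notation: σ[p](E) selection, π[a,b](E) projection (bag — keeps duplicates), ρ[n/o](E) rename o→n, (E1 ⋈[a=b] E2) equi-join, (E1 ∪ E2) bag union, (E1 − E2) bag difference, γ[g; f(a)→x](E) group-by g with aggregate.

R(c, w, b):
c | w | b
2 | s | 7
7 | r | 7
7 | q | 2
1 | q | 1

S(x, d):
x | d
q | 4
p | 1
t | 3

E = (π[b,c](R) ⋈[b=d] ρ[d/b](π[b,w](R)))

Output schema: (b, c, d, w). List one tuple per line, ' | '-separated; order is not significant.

Per-node cardinality:
  R → 4
  π[b,c](R) → 4
  R → 4
  π[b,w](R) → 4
  ρ[d/b](π[b,w](R)) → 4
  (π[b,c](R) ⋈[b=d] ρ[d/b](π[b,w](R))) → 6

== RESULT ==
b | c | d | w
1 | 1 | 1 | q
2 | 7 | 2 | q
7 | 2 | 7 | r
7 | 2 | 7 | s
7 | 7 | 7 | r
7 | 7 | 7 | s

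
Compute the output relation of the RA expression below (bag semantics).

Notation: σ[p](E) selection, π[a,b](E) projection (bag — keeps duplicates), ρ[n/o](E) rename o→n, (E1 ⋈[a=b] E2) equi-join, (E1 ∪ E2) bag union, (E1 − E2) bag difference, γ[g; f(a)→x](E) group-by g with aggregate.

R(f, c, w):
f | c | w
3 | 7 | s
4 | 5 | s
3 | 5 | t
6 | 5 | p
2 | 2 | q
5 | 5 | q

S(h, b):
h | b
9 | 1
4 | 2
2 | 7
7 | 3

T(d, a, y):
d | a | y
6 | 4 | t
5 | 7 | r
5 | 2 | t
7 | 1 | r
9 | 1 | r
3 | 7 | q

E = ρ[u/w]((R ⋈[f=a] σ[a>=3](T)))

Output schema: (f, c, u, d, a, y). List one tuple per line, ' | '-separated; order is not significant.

Stepwise |·|:
  R → 6
  T → 6
  σ[a>=3](T) → 3
  (R ⋈[f=a] σ[a>=3](T)) → 1
  ρ[u/w]((R ⋈[f=a] σ[a>=3](T))) → 1

== RESULT ==
f | c | u | d | a | y
4 | 5 | s | 6 | 4 | t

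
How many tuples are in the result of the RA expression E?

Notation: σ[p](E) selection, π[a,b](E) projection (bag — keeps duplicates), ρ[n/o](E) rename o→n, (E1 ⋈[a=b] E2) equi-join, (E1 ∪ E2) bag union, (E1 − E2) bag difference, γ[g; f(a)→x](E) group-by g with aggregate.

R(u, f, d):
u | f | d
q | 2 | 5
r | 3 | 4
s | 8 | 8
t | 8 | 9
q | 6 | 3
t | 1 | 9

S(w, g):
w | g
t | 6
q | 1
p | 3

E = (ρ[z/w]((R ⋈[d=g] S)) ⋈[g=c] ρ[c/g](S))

Row counts bottom-up:
  R → 6
  S → 3
  (R ⋈[d=g] S) → 1
  ρ[z/w]((R ⋈[d=g] S)) → 1
  S → 3
  ρ[c/g](S) → 3
  (ρ[z/w]((R ⋈[d=g] S)) ⋈[g=c] ρ[c/g](S)) → 1

|E| = 1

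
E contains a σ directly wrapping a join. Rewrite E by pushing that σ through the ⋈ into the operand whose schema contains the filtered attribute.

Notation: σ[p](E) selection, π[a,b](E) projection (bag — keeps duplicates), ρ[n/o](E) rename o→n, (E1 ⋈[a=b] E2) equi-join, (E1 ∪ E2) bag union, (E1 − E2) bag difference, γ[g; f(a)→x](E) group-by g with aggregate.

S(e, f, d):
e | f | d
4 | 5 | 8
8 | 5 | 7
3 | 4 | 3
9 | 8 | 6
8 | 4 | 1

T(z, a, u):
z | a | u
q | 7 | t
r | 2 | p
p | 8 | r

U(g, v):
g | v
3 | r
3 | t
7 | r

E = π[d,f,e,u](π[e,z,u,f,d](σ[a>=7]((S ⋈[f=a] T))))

σ filters on a, owned by the right side.
E' = π[d,f,e,u](π[e,z,u,f,d]((S ⋈[f=a] σ[a>=7](T))))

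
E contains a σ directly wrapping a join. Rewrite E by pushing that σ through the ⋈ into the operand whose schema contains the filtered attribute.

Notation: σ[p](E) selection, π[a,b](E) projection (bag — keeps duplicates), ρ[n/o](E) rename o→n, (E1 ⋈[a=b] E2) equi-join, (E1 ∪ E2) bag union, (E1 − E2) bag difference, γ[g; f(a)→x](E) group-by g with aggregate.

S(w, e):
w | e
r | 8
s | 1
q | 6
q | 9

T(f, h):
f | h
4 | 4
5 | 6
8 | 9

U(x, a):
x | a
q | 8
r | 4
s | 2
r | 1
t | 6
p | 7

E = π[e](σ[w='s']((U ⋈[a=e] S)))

σ filters on w, owned by the right side.
E' = π[e]((U ⋈[a=e] σ[w='s'](S)))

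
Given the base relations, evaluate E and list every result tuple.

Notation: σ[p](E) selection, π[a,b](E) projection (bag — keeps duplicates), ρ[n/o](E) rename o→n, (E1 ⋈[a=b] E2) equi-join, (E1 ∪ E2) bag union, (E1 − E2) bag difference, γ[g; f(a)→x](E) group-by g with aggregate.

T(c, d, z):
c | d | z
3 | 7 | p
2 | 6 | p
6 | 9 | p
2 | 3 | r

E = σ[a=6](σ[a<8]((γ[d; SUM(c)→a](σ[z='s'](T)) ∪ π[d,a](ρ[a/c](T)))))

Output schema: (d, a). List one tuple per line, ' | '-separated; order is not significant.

Subexpression sizes:
  T → 4
  σ[z='s'](T) → 0
  γ[d; SUM(c)→a](σ[z='s'](T)) → 0
  T → 4
  ρ[a/c](T) → 4
  π[d,a](ρ[a/c](T)) → 4
  (γ[d; SUM(c)→a](σ[z='s'](T)) ∪ π[d,a](ρ[a/c](T))) → 4
  σ[a<8]((γ[d; SUM(c)→a](σ[z='s'](T)) ∪ π[d,a](ρ[a/c](T)))) → 4
  σ[a=6](σ[a<8]((γ[d; SUM(c)→a](σ[z='s'](T)) ∪ π[d,a](ρ[a/c](T))))) → 1

== RESULT ==
d | a
9 | 6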